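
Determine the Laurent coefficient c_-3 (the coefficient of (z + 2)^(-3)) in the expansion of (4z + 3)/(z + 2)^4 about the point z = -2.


Step 1: Write the numerator in powers of (z + 2): 4z + 3 = 4(z + 2) + (4*(-2) + 3) = 4(z + 2) - 5
Step 2: Divide by (z + 2)^4: f(z) = -5(z + 2)^(-4) + 4(z + 2)^(-3)
Step 3: This finite sum is the Laurent series of f about z = -2.
Step 4: Coefficient of (z + 2)^(-3) = coefficient of (z + 2) in the re-centred numerator = 4

4


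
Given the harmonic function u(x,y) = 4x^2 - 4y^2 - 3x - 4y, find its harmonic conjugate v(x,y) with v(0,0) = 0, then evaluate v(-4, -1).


Step 1: v_x = -u_y = 8y + 4
Step 2: v_y = u_x = 8x - 3
Step 3: v = 8xy + 4x - 3y + C
Step 4: v(0,0) = 0 => C = 0
Step 5: v(-4, -1) = 19

19


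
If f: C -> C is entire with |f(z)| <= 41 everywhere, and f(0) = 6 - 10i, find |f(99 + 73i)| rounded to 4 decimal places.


Step 1: By Liouville's theorem, a bounded entire function is constant.
Step 2: f(z) = f(0) = 6 - 10i for all z.
Step 3: |f(w)| = |6 - 10i| = sqrt(36 + 100)
Step 4: = 11.6619

11.6619


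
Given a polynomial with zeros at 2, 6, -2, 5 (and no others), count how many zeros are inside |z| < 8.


Step 1: Check each root:
  z = 2: |2| = 2 < 8
  z = 6: |6| = 6 < 8
  z = -2: |-2| = 2 < 8
  z = 5: |5| = 5 < 8
Step 2: Count = 4

4


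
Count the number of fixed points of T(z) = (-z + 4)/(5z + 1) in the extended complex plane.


Step 1: Fixed points satisfy T(z) = z
Step 2: 5z^2 + 2z - 4 = 0
Step 3: Discriminant = 2^2 - 4*5*(-4) = 84
Step 4: Number of fixed points = 2

2


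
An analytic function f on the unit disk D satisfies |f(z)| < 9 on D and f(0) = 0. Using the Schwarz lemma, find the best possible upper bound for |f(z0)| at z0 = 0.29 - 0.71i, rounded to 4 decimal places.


Step 1: g = f/9 maps D -> D with g(0) = 0, so by the Schwarz lemma |g(z)| <= |z|, i.e. |f(z)| <= 9|z|; this is sharp (f(z) = 9z).
Step 2: |z0|^2 = 0.29^2 + (-0.71)^2 = 0.5882
Step 3: |z0| = sqrt(0.5882) = 0.766942
Step 4: Best bound = 9 * |z0| = 9 * 0.766942 = 6.9025

6.9025


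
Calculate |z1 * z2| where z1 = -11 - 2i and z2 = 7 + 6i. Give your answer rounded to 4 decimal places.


Step 1: |z1| = sqrt((-11)^2 + (-2)^2) = sqrt(125)
Step 2: |z2| = sqrt(7^2 + 6^2) = sqrt(85)
Step 3: |z1*z2| = |z1|*|z2| = sqrt(125) * sqrt(85) = sqrt(125 * 85) = sqrt(10625)
Step 4: = 103.0776

103.0776


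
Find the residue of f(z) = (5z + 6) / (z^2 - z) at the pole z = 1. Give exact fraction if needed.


Step 1: Q(z) = z^2 - z = (z - 1)(z)
Step 2: Q'(z) = 2z - 1
Step 3: Q'(1) = 1, P(1) = 11
Step 4: Res = P(1)/Q'(1) = 11/1 = 11

11


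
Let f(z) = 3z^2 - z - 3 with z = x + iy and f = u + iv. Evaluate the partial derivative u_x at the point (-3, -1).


Step 1: f(z) = 3(x+iy)^2 - (x+iy) - 3
Step 2: u = 3(x^2 - y^2) - x - 3
Step 3: u_x = 6x - 1
Step 4: At (-3, -1): u_x = -18 - 1 = -19

-19


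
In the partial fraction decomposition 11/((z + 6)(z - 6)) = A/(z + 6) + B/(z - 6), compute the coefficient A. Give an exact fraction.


Step 1: Multiply both sides by (z + 6) and set z = -6
Step 2: A = 11 / (-6 - 6)
Step 3: A = 11 / (-12)
Step 4: A = -11/12

-11/12


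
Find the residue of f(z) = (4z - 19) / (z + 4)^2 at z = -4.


Step 1: Pole of order 2 at z = -4
Step 2: Res = lim d/dz [(z + 4)^2 * f(z)] as z -> -4
Step 3: (z + 4)^2 * f(z) = 4z - 19
Step 4: d/dz[4z - 19] = 4

4


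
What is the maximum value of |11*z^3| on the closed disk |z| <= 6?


Step 1: On |z| = 6, |f(z)| = 11 * |z|^3 = 11 * 6^3
Step 2: By maximum modulus principle, maximum is on boundary.
Step 3: Maximum = 11 * 216 = 2376

2376


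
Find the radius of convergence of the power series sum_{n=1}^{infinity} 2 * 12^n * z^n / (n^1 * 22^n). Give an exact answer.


Step 1: General term a_n = 2 * 12^n / (n^1 * 22^n)
Step 2: By the root test, |a_n|^(1/n) = 2^(1/n) * 12 / (n^(1/n) * 22) -> 12/22 as n -> infinity (since 2^(1/n) -> 1 and n^(1/n) -> 1)
Step 3: R = 1/lim|a_n|^(1/n) = 22/12 = 11/6

11/6


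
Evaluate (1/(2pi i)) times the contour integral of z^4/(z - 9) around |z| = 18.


Step 1: f(z) = z^4, a = 9 is inside |z| = 18
Step 2: By Cauchy integral formula: (1/(2pi*i)) * integral = f(a)
Step 3: f(9) = 9^4 = 6561

6561


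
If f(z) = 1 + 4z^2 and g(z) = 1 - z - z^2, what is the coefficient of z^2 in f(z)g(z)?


Step 1: z^2 term in f*g comes from: (1)*(-z^2) + (0)*(-z) + (4z^2)*(1)
Step 2: = -1 + 0 + 4
Step 3: = 3

3


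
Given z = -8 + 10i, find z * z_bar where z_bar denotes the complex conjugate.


Step 1: conj(z) = -8 - 10i
Step 2: z * conj(z) = (-8)^2 + 10^2
Step 3: = 64 + 100 = 164

164


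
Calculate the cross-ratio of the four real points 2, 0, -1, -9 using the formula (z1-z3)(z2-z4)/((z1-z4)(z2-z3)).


Step 1: (z1-z3)(z2-z4) = 3 * 9 = 27
Step 2: (z1-z4)(z2-z3) = 11 * 1 = 11
Step 3: Cross-ratio = 27/11 = 27/11

27/11


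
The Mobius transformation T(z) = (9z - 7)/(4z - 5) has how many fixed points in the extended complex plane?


Step 1: Fixed points satisfy T(z) = z
Step 2: 4z^2 - 14z + 7 = 0
Step 3: Discriminant = (-14)^2 - 4*4*7 = 84
Step 4: Number of fixed points = 2

2


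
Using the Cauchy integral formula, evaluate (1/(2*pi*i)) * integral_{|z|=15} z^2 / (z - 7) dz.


Step 1: f(z) = z^2, a = 7 is inside |z| = 15
Step 2: By Cauchy integral formula: (1/(2pi*i)) * integral = f(a)
Step 3: f(7) = 7^2 = 49

49


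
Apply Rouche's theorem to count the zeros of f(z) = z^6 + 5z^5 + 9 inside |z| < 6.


Step 1: On |z| = 6 the three terms have sizes |z^6| = 6^6 = 46656, |5z^5| = 5*6^5 = 38880, |9| = 9
Step 2: The dominant term is g(z) = z^6; let h(z) = 5z^5 + 9 so f = g + h
Step 3: On |z| = 6: |g| = 46656 and |h| <= 38880 + 9 = 38889
Step 4: Since 46656 > 38889, |h| < |g| on |z| = 6, so by Rouche f has the same number of zeros as g inside |z| < 6
Step 5: g(z) = z^6 has 6 zeros (all at the origin) inside |z| < 6. Answer = 6

6


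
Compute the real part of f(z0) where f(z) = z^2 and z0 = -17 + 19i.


Step 1: z0 = -17 + 19i
Step 2: z0^2 = (-17)^2 - 19^2 - 646i
Step 3: real part = 289 - 361 = -72

-72


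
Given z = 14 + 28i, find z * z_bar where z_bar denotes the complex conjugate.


Step 1: conj(z) = 14 - 28i
Step 2: z * conj(z) = 14^2 + 28^2
Step 3: = 196 + 784 = 980

980


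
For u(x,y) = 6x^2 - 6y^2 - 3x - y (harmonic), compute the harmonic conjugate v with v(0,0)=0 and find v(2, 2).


Step 1: v_x = -u_y = 12y + 1
Step 2: v_y = u_x = 12x - 3
Step 3: v = 12xy + x - 3y + C
Step 4: v(0,0) = 0 => C = 0
Step 5: v(2, 2) = 44

44


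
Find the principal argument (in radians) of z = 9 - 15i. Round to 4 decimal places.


Step 1: z = 9 - 15i
Step 2: arg(z) = atan2(-15, 9)
Step 3: arg(z) = -1.0304

-1.0304


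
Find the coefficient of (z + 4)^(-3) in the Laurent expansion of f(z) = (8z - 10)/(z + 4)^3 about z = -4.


Step 1: Write the numerator in powers of (z + 4): 8z - 10 = 8(z + 4) + (8*(-4) - 10) = 8(z + 4) - 42
Step 2: Divide by (z + 4)^3: f(z) = -42(z + 4)^(-3) + 8(z + 4)^(-2)
Step 3: This finite sum is the Laurent series of f about z = -4.
Step 4: Coefficient of (z + 4)^(-3) = 8*(-4) - 10 = -42

-42


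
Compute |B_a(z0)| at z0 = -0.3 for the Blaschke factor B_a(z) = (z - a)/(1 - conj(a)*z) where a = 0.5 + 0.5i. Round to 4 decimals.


Step 1: Numerator z0 - a = -0.3 - (0.5 + 0.5i) = -0.8 - 0.5i
Step 2: Denominator 1 - conj(a)*z0 = 1 - (0.5 - 0.5i)*(-0.3) = 1.15 - 0.15i
Step 3: |z0 - a|^2 = (-0.8)^2 + (-0.5)^2 = 0.89; |1 - conj(a)*z0|^2 = 1.15^2 + (-0.15)^2 = 1.345
Step 4: |B_a(-0.3)| = sqrt(0.89 / 1.345) = sqrt(0.66171)
Step 5: = 0.8135

0.8135


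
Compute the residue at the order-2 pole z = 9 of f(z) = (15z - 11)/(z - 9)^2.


Step 1: Pole of order 2 at z = 9
Step 2: Res = lim d/dz [(z - 9)^2 * f(z)] as z -> 9
Step 3: (z - 9)^2 * f(z) = 15z - 11
Step 4: d/dz[15z - 11] = 15

15


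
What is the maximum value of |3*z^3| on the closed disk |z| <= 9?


Step 1: On |z| = 9, |f(z)| = 3 * |z|^3 = 3 * 9^3
Step 2: By maximum modulus principle, maximum is on boundary.
Step 3: Maximum = 3 * 729 = 2187

2187


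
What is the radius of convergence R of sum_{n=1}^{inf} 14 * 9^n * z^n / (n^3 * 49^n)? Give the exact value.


Step 1: General term a_n = 14 * 9^n / (n^3 * 49^n)
Step 2: By the root test, |a_n|^(1/n) = 14^(1/n) * 9 / (n^(3/n) * 49) -> 9/49 as n -> infinity (since 14^(1/n) -> 1 and n^(3/n) -> 1)
Step 3: R = 1/lim|a_n|^(1/n) = 49/9

49/9


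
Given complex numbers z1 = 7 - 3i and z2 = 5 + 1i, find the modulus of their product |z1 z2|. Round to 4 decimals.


Step 1: |z1| = sqrt(7^2 + (-3)^2) = sqrt(58)
Step 2: |z2| = sqrt(5^2 + 1^2) = sqrt(26)
Step 3: |z1*z2| = |z1|*|z2| = sqrt(58) * sqrt(26) = sqrt(58 * 26) = sqrt(1508)
Step 4: = 38.833

38.833


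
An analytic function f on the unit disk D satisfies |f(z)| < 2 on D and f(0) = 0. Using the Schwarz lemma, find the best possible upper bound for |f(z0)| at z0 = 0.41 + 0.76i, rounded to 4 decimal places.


Step 1: g = f/2 maps D -> D with g(0) = 0, so by the Schwarz lemma |g(z)| <= |z|, i.e. |f(z)| <= 2|z|; this is sharp (f(z) = 2z).
Step 2: |z0|^2 = 0.41^2 + 0.76^2 = 0.7457
Step 3: |z0| = sqrt(0.7457) = 0.863539
Step 4: Best bound = 2 * |z0| = 2 * 0.863539 = 1.7271

1.7271


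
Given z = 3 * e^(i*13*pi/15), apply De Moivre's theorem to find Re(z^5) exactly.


Step 1: By De Moivre's theorem, z^5 = 3^5 * e^(i*5*13*pi/15) = 243 * (cos(13*pi/3) + i*sin(13*pi/3))
Step 2: |z|^5 = 3^5 = 243
Step 3: Reduce the angle mod 2*pi: 13*pi/3 - 4*pi = pi/3
Step 4: cos(pi/3) = 1/2
Step 5: Re(z^5) = 243 * 1/2 = 243/2

243/2


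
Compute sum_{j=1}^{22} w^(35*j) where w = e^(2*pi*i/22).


Step 1: The sum sum_{j=1}^{n} w^(k*j) equals n if n | k, else 0.
Step 2: Here n = 22, k = 35
Step 3: Does n divide k? 22 | 35 -> False
Step 4: Sum = 0

0


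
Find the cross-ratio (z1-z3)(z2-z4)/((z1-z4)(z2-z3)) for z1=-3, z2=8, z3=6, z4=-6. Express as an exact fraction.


Step 1: (z1-z3)(z2-z4) = (-9) * 14 = -126
Step 2: (z1-z4)(z2-z3) = 3 * 2 = 6
Step 3: Cross-ratio = -126/6 = -21

-21


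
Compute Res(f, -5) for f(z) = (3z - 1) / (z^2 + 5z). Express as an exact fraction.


Step 1: Q(z) = z^2 + 5z = (z + 5)(z)
Step 2: Q'(z) = 2z + 5
Step 3: Q'(-5) = -5, P(-5) = -16
Step 4: Res = P(-5)/Q'(-5) = -16/(-5) = 16/5

16/5


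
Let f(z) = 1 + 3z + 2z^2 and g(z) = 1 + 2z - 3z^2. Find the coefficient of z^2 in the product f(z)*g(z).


Step 1: z^2 term in f*g comes from: (1)*(-3z^2) + (3z)*(2z) + (2z^2)*(1)
Step 2: = -3 + 6 + 2
Step 3: = 5

5


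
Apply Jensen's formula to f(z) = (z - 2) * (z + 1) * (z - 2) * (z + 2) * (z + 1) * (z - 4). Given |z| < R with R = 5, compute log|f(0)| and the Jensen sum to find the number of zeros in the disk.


Jensen's formula: (1/2pi)*integral log|f(Re^it)|dt = log|f(0)| + sum_{|a_k|<R} log(R/|a_k|)
Step 1: f(0) = (-2) * 1 * (-2) * 2 * 1 * (-4) = -32
Step 2: log|f(0)| = log|2| + log|-1| + log|2| + log|-2| + log|-1| + log|4| = 3.4657
Step 3: Zeros inside |z| < 5: 2, -1, 2, -2, -1, 4
Step 4: Jensen sum = log(5/2) + log(5/1) + log(5/2) + log(5/2) + log(5/1) + log(5/4) = 6.1909
Step 5: n(R) = number of terms in the Jensen sum = count of zeros inside |z| < 5 = 6

6


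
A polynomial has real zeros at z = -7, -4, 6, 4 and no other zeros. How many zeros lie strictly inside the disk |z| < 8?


Step 1: Check each root:
  z = -7: |-7| = 7 < 8
  z = -4: |-4| = 4 < 8
  z = 6: |6| = 6 < 8
  z = 4: |4| = 4 < 8
Step 2: Count = 4

4


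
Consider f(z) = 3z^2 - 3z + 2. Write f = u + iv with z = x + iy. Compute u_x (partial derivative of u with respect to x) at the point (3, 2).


Step 1: f(z) = 3(x+iy)^2 - 3(x+iy) + 2
Step 2: u = 3(x^2 - y^2) - 3x + 2
Step 3: u_x = 6x - 3
Step 4: At (3, 2): u_x = 18 - 3 = 15

15


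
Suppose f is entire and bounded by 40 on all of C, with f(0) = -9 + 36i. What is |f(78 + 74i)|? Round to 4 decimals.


Step 1: By Liouville's theorem, a bounded entire function is constant.
Step 2: f(z) = f(0) = -9 + 36i for all z.
Step 3: |f(w)| = |-9 + 36i| = sqrt(81 + 1296)
Step 4: = 37.108

37.108


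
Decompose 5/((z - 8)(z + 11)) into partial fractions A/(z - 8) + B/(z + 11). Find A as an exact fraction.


Step 1: Multiply both sides by (z - 8) and set z = 8
Step 2: A = 5 / (8 + 11)
Step 3: A = 5 / 19
Step 4: A = 5/19

5/19


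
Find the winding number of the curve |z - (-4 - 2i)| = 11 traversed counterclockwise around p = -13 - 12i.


Step 1: Center c = (-4, -2), radius = 11
Step 2: |p - c|^2 = (-9)^2 + (-10)^2 = 181
Step 3: r^2 = 121
Step 4: |p-c| > r so winding number = 0

0


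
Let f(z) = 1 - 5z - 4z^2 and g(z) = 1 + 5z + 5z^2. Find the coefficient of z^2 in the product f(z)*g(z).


Step 1: z^2 term in f*g comes from: (1)*(5z^2) + (-5z)*(5z) + (-4z^2)*(1)
Step 2: = 5 - 25 - 4
Step 3: = -24

-24


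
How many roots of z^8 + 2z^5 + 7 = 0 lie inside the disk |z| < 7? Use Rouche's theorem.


Step 1: On |z| = 7 the three terms have sizes |z^8| = 7^8 = 5764801, |2z^5| = 2*7^5 = 33614, |7| = 7
Step 2: The dominant term is g(z) = z^8; let h(z) = 2z^5 + 7 so f = g + h
Step 3: On |z| = 7: |g| = 5764801 and |h| <= 33614 + 7 = 33621
Step 4: Since 5764801 > 33621, |h| < |g| on |z| = 7, so by Rouche f has the same number of zeros as g inside |z| < 7
Step 5: g(z) = z^8 has 8 zeros (all at the origin) inside |z| < 7. Answer = 8

8


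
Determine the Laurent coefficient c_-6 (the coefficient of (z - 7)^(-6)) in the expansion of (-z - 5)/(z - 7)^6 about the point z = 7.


Step 1: Write the numerator in powers of (z - 7): -z - 5 = -(z - 7) + (-1*7 - 5) = -(z - 7) - 12
Step 2: Divide by (z - 7)^6: f(z) = -12(z - 7)^(-6) - (z - 7)^(-5)
Step 3: This finite sum is the Laurent series of f about z = 7.
Step 4: Coefficient of (z - 7)^(-6) = -1*7 - 5 = -12

-12


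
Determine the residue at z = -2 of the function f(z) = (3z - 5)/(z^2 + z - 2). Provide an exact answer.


Step 1: Q(z) = z^2 + z - 2 = (z + 2)(z - 1)
Step 2: Q'(z) = 2z + 1
Step 3: Q'(-2) = -3, P(-2) = -11
Step 4: Res = P(-2)/Q'(-2) = -11/(-3) = 11/3

11/3


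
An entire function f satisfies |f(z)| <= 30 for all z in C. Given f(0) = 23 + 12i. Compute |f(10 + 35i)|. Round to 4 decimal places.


Step 1: By Liouville's theorem, a bounded entire function is constant.
Step 2: f(z) = f(0) = 23 + 12i for all z.
Step 3: |f(w)| = |23 + 12i| = sqrt(529 + 144)
Step 4: = 25.9422

25.9422


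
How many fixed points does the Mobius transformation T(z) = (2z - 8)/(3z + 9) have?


Step 1: Fixed points satisfy T(z) = z
Step 2: 3z^2 + 7z + 8 = 0
Step 3: Discriminant = 7^2 - 4*3*8 = -47
Step 4: Number of fixed points = 2

2


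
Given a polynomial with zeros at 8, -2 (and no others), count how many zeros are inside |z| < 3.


Step 1: Check each root:
  z = 8: |8| = 8 >= 3
  z = -2: |-2| = 2 < 3
Step 2: Count = 1

1


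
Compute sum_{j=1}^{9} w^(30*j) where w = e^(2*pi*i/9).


Step 1: The sum sum_{j=1}^{n} w^(k*j) equals n if n | k, else 0.
Step 2: Here n = 9, k = 30
Step 3: Does n divide k? 9 | 30 -> False
Step 4: Sum = 0

0


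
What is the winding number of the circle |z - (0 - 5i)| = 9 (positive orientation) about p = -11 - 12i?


Step 1: Center c = (0, -5), radius = 9
Step 2: |p - c|^2 = (-11)^2 + (-7)^2 = 170
Step 3: r^2 = 81
Step 4: |p-c| > r so winding number = 0

0


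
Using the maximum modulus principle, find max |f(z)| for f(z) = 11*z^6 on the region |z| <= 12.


Step 1: On |z| = 12, |f(z)| = 11 * |z|^6 = 11 * 12^6
Step 2: By maximum modulus principle, maximum is on boundary.
Step 3: Maximum = 11 * 2985984 = 32845824

32845824


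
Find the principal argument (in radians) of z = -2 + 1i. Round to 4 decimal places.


Step 1: z = -2 + 1i
Step 2: arg(z) = atan2(1, -2)
Step 3: arg(z) = 2.6779

2.6779


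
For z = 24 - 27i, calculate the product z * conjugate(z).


Step 1: conj(z) = 24 + 27i
Step 2: z * conj(z) = 24^2 + (-27)^2
Step 3: = 576 + 729 = 1305

1305


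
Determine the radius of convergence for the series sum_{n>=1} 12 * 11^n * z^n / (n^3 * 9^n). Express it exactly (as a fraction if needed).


Step 1: General term a_n = 12 * 11^n / (n^3 * 9^n)
Step 2: By the root test, |a_n|^(1/n) = 12^(1/n) * 11 / (n^(3/n) * 9) -> 11/9 as n -> infinity (since 12^(1/n) -> 1 and n^(3/n) -> 1)
Step 3: R = 1/lim|a_n|^(1/n) = 9/11

9/11


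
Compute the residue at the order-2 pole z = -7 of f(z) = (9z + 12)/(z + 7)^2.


Step 1: Pole of order 2 at z = -7
Step 2: Res = lim d/dz [(z + 7)^2 * f(z)] as z -> -7
Step 3: (z + 7)^2 * f(z) = 9z + 12
Step 4: d/dz[9z + 12] = 9

9


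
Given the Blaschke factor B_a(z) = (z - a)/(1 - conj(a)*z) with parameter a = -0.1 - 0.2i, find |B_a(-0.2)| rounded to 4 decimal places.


Step 1: Numerator z0 - a = -0.2 - (-0.1 - 0.2i) = -0.1 + 0.2i
Step 2: Denominator 1 - conj(a)*z0 = 1 - (-0.1 + 0.2i)*(-0.2) = 0.98 + 0.04i
Step 3: |z0 - a|^2 = (-0.1)^2 + 0.2^2 = 0.05; |1 - conj(a)*z0|^2 = 0.98^2 + 0.04^2 = 0.962
Step 4: |B_a(-0.2)| = sqrt(0.05 / 0.962) = sqrt(0.051975)
Step 5: = 0.228

0.228


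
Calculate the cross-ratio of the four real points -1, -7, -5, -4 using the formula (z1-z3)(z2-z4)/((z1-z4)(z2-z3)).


Step 1: (z1-z3)(z2-z4) = 4 * (-3) = -12
Step 2: (z1-z4)(z2-z3) = 3 * (-2) = -6
Step 3: Cross-ratio = 12/6 = 2

2


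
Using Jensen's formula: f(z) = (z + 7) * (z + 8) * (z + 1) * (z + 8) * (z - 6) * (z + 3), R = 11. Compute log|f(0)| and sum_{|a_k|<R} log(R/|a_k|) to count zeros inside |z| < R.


Jensen's formula: (1/2pi)*integral log|f(Re^it)|dt = log|f(0)| + sum_{|a_k|<R} log(R/|a_k|)
Step 1: f(0) = 7 * 8 * 1 * 8 * (-6) * 3 = -8064
Step 2: log|f(0)| = log|-7| + log|-8| + log|-1| + log|-8| + log|6| + log|-3| = 8.9952
Step 3: Zeros inside |z| < 11: -7, -8, -1, -8, 6, -3
Step 4: Jensen sum = log(11/7) + log(11/8) + log(11/1) + log(11/8) + log(11/6) + log(11/3) = 5.3922
Step 5: n(R) = number of terms in the Jensen sum = count of zeros inside |z| < 11 = 6

6


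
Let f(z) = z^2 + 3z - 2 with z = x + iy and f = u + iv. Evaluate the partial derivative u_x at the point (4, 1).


Step 1: f(z) = (x+iy)^2 + 3(x+iy) - 2
Step 2: u = (x^2 - y^2) + 3x - 2
Step 3: u_x = 2x + 3
Step 4: At (4, 1): u_x = 8 + 3 = 11

11


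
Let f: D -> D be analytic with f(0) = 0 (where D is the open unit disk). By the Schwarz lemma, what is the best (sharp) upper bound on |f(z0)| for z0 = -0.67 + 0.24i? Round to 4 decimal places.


Step 1: Schwarz lemma: if f: D -> D is analytic with f(0) = 0, then |f(z)| <= |z| for all z in D, and this is sharp (f(z) = z).
Step 2: |z0|^2 = (-0.67)^2 + 0.24^2 = 0.5065
Step 3: |z0| = sqrt(0.5065) = 0.711688
Step 4: Best bound = |z0| = 0.7117

0.7117


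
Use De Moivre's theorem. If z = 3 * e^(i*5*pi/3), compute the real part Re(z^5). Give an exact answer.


Step 1: By De Moivre's theorem, z^5 = 3^5 * e^(i*5*5*pi/3) = 243 * (cos(25*pi/3) + i*sin(25*pi/3))
Step 2: |z|^5 = 3^5 = 243
Step 3: Reduce the angle mod 2*pi: 25*pi/3 - 8*pi = pi/3
Step 4: cos(pi/3) = 1/2
Step 5: Re(z^5) = 243 * 1/2 = 243/2

243/2


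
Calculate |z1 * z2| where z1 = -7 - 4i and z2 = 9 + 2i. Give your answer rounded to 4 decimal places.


Step 1: |z1| = sqrt((-7)^2 + (-4)^2) = sqrt(65)
Step 2: |z2| = sqrt(9^2 + 2^2) = sqrt(85)
Step 3: |z1*z2| = |z1|*|z2| = sqrt(65) * sqrt(85) = sqrt(65 * 85) = sqrt(5525)
Step 4: = 74.3303

74.3303


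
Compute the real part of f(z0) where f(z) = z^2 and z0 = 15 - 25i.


Step 1: z0 = 15 - 25i
Step 2: z0^2 = 15^2 - (-25)^2 - 750i
Step 3: real part = 225 - 625 = -400

-400


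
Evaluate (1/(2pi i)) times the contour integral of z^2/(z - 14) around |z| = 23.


Step 1: f(z) = z^2, a = 14 is inside |z| = 23
Step 2: By Cauchy integral formula: (1/(2pi*i)) * integral = f(a)
Step 3: f(14) = 14^2 = 196

196


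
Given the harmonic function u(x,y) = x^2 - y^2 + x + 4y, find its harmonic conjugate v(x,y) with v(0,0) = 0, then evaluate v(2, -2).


Step 1: v_x = -u_y = 2y - 4
Step 2: v_y = u_x = 2x + 1
Step 3: v = 2xy - 4x + y + C
Step 4: v(0,0) = 0 => C = 0
Step 5: v(2, -2) = -18

-18


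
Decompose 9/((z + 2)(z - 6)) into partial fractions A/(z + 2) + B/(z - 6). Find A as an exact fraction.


Step 1: Multiply both sides by (z + 2) and set z = -2
Step 2: A = 9 / (-2 - 6)
Step 3: A = 9 / (-8)
Step 4: A = -9/8

-9/8


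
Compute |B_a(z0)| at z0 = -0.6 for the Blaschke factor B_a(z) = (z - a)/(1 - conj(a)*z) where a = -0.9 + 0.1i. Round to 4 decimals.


Step 1: Numerator z0 - a = -0.6 - (-0.9 + 0.1i) = 0.3 - 0.1i
Step 2: Denominator 1 - conj(a)*z0 = 1 - (-0.9 - 0.1i)*(-0.6) = 0.46 - 0.06i
Step 3: |z0 - a|^2 = 0.3^2 + (-0.1)^2 = 0.1; |1 - conj(a)*z0|^2 = 0.46^2 + (-0.06)^2 = 0.2152
Step 4: |B_a(-0.6)| = sqrt(0.1 / 0.2152) = sqrt(0.464684)
Step 5: = 0.6817

0.6817


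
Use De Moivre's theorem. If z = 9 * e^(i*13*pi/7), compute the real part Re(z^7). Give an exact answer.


Step 1: By De Moivre's theorem, z^7 = 9^7 * e^(i*7*13*pi/7) = 4782969 * (cos(13*pi) + i*sin(13*pi))
Step 2: |z|^7 = 9^7 = 4782969
Step 3: Reduce the angle mod 2*pi: 13*pi - 12*pi = pi
Step 4: cos(pi) = -1
Step 5: Re(z^7) = 4782969 * (-1) = -4782969

-4782969


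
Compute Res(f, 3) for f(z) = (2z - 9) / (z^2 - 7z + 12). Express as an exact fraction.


Step 1: Q(z) = z^2 - 7z + 12 = (z - 3)(z - 4)
Step 2: Q'(z) = 2z - 7
Step 3: Q'(3) = -1, P(3) = -3
Step 4: Res = P(3)/Q'(3) = -3/(-1) = 3

3


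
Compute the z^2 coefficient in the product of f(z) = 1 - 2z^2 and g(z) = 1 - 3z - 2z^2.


Step 1: z^2 term in f*g comes from: (1)*(-2z^2) + (0)*(-3z) + (-2z^2)*(1)
Step 2: = -2 + 0 - 2
Step 3: = -4

-4


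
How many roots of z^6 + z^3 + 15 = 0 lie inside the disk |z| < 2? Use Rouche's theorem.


Step 1: On |z| = 2 the three terms have sizes |z^6| = 2^6 = 64, |z^3| = 2^3 = 8, |15| = 15
Step 2: The dominant term is g(z) = z^6; let h(z) = z^3 + 15 so f = g + h
Step 3: On |z| = 2: |g| = 64 and |h| <= 8 + 15 = 23
Step 4: Since 64 > 23, |h| < |g| on |z| = 2, so by Rouche f has the same number of zeros as g inside |z| < 2
Step 5: g(z) = z^6 has 6 zeros (all at the origin) inside |z| < 2. Answer = 6

6


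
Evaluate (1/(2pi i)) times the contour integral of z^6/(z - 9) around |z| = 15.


Step 1: f(z) = z^6, a = 9 is inside |z| = 15
Step 2: By Cauchy integral formula: (1/(2pi*i)) * integral = f(a)
Step 3: f(9) = 9^6 = 531441

531441


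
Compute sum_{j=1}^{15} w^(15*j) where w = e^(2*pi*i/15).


Step 1: The sum sum_{j=1}^{n} w^(k*j) equals n if n | k, else 0.
Step 2: Here n = 15, k = 15
Step 3: Does n divide k? 15 | 15 -> True
Step 4: Sum = 15

15


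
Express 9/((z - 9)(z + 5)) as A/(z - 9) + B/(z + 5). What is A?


Step 1: Multiply both sides by (z - 9) and set z = 9
Step 2: A = 9 / (9 + 5)
Step 3: A = 9 / 14
Step 4: A = 9/14

9/14


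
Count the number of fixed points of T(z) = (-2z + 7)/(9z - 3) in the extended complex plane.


Step 1: Fixed points satisfy T(z) = z
Step 2: 9z^2 - z - 7 = 0
Step 3: Discriminant = (-1)^2 - 4*9*(-7) = 253
Step 4: Number of fixed points = 2

2


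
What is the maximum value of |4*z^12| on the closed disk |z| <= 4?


Step 1: On |z| = 4, |f(z)| = 4 * |z|^12 = 4 * 4^12
Step 2: By maximum modulus principle, maximum is on boundary.
Step 3: Maximum = 4 * 16777216 = 67108864

67108864


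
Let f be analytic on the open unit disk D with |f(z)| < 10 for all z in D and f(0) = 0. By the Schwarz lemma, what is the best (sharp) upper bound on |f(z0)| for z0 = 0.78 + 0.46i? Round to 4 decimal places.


Step 1: g = f/10 maps D -> D with g(0) = 0, so by the Schwarz lemma |g(z)| <= |z|, i.e. |f(z)| <= 10|z|; this is sharp (f(z) = 10z).
Step 2: |z0|^2 = 0.78^2 + 0.46^2 = 0.82
Step 3: |z0| = sqrt(0.82) = 0.905539
Step 4: Best bound = 10 * |z0| = 10 * 0.905539 = 9.0554

9.0554


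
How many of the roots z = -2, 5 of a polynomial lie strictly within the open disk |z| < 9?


Step 1: Check each root:
  z = -2: |-2| = 2 < 9
  z = 5: |5| = 5 < 9
Step 2: Count = 2

2


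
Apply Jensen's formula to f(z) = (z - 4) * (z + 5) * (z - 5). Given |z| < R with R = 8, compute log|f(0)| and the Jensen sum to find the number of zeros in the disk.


Jensen's formula: (1/2pi)*integral log|f(Re^it)|dt = log|f(0)| + sum_{|a_k|<R} log(R/|a_k|)
Step 1: f(0) = (-4) * 5 * (-5) = 100
Step 2: log|f(0)| = log|4| + log|-5| + log|5| = 4.6052
Step 3: Zeros inside |z| < 8: 4, -5, 5
Step 4: Jensen sum = log(8/4) + log(8/5) + log(8/5) = 1.6332
Step 5: n(R) = number of terms in the Jensen sum = count of zeros inside |z| < 8 = 3

3


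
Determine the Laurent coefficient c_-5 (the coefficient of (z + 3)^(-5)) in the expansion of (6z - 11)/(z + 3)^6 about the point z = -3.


Step 1: Write the numerator in powers of (z + 3): 6z - 11 = 6(z + 3) + (6*(-3) - 11) = 6(z + 3) - 29
Step 2: Divide by (z + 3)^6: f(z) = -29(z + 3)^(-6) + 6(z + 3)^(-5)
Step 3: This finite sum is the Laurent series of f about z = -3.
Step 4: Coefficient of (z + 3)^(-5) = coefficient of (z + 3) in the re-centred numerator = 6

6


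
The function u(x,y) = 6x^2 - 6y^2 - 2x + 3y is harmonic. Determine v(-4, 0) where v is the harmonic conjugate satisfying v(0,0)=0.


Step 1: v_x = -u_y = 12y - 3
Step 2: v_y = u_x = 12x - 2
Step 3: v = 12xy - 3x - 2y + C
Step 4: v(0,0) = 0 => C = 0
Step 5: v(-4, 0) = 12

12


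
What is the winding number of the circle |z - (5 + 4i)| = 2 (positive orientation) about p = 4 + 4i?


Step 1: Center c = (5, 4), radius = 2
Step 2: |p - c|^2 = (-1)^2 + 0^2 = 1
Step 3: r^2 = 4
Step 4: |p-c| < r so winding number = 1

1


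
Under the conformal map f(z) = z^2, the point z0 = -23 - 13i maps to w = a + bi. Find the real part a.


Step 1: z0 = -23 - 13i
Step 2: z0^2 = (-23)^2 - (-13)^2 + 598i
Step 3: real part = 529 - 169 = 360

360


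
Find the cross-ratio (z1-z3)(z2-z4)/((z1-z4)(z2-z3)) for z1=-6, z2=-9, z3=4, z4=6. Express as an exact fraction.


Step 1: (z1-z3)(z2-z4) = (-10) * (-15) = 150
Step 2: (z1-z4)(z2-z3) = (-12) * (-13) = 156
Step 3: Cross-ratio = 150/156 = 25/26

25/26


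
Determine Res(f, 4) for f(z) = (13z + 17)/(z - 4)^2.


Step 1: Pole of order 2 at z = 4
Step 2: Res = lim d/dz [(z - 4)^2 * f(z)] as z -> 4
Step 3: (z - 4)^2 * f(z) = 13z + 17
Step 4: d/dz[13z + 17] = 13

13


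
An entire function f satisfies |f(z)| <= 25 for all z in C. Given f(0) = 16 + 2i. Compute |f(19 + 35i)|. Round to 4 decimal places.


Step 1: By Liouville's theorem, a bounded entire function is constant.
Step 2: f(z) = f(0) = 16 + 2i for all z.
Step 3: |f(w)| = |16 + 2i| = sqrt(256 + 4)
Step 4: = 16.1245

16.1245


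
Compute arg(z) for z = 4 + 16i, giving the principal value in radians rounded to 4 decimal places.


Step 1: z = 4 + 16i
Step 2: arg(z) = atan2(16, 4)
Step 3: arg(z) = 1.3258

1.3258


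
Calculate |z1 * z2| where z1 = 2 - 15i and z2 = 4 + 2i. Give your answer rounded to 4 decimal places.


Step 1: |z1| = sqrt(2^2 + (-15)^2) = sqrt(229)
Step 2: |z2| = sqrt(4^2 + 2^2) = sqrt(20)
Step 3: |z1*z2| = |z1|*|z2| = sqrt(229) * sqrt(20) = sqrt(229 * 20) = sqrt(4580)
Step 4: = 67.6757

67.6757


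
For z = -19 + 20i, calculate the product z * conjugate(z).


Step 1: conj(z) = -19 - 20i
Step 2: z * conj(z) = (-19)^2 + 20^2
Step 3: = 361 + 400 = 761

761


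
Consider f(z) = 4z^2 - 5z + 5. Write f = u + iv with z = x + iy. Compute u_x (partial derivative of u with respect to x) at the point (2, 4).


Step 1: f(z) = 4(x+iy)^2 - 5(x+iy) + 5
Step 2: u = 4(x^2 - y^2) - 5x + 5
Step 3: u_x = 8x - 5
Step 4: At (2, 4): u_x = 16 - 5 = 11

11


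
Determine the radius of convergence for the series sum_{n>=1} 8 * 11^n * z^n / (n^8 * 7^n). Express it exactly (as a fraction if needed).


Step 1: General term a_n = 8 * 11^n / (n^8 * 7^n)
Step 2: By the root test, |a_n|^(1/n) = 8^(1/n) * 11 / (n^(8/n) * 7) -> 11/7 as n -> infinity (since 8^(1/n) -> 1 and n^(8/n) -> 1)
Step 3: R = 1/lim|a_n|^(1/n) = 7/11

7/11


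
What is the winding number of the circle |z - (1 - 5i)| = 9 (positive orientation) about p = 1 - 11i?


Step 1: Center c = (1, -5), radius = 9
Step 2: |p - c|^2 = 0^2 + (-6)^2 = 36
Step 3: r^2 = 81
Step 4: |p-c| < r so winding number = 1

1


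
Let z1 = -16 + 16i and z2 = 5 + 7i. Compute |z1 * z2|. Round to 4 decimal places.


Step 1: |z1| = sqrt((-16)^2 + 16^2) = sqrt(512)
Step 2: |z2| = sqrt(5^2 + 7^2) = sqrt(74)
Step 3: |z1*z2| = |z1|*|z2| = sqrt(512) * sqrt(74) = sqrt(512 * 74) = sqrt(37888)
Step 4: = 194.6484

194.6484


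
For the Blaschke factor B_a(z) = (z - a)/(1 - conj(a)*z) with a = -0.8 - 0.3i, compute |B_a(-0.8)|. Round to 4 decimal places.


Step 1: Numerator z0 - a = -0.8 - (-0.8 - 0.3i) = 0 + 0.3i
Step 2: Denominator 1 - conj(a)*z0 = 1 - (-0.8 + 0.3i)*(-0.8) = 0.36 + 0.24i
Step 3: |z0 - a|^2 = 0^2 + 0.3^2 = 0.09; |1 - conj(a)*z0|^2 = 0.36^2 + 0.24^2 = 0.1872
Step 4: |B_a(-0.8)| = sqrt(0.09 / 0.1872) = sqrt(0.480769)
Step 5: = 0.6934

0.6934


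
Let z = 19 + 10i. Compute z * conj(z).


Step 1: conj(z) = 19 - 10i
Step 2: z * conj(z) = 19^2 + 10^2
Step 3: = 361 + 100 = 461

461


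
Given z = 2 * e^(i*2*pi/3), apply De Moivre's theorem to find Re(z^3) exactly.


Step 1: By De Moivre's theorem, z^3 = 2^3 * e^(i*3*2*pi/3) = 8 * (cos(2*pi) + i*sin(2*pi))
Step 2: |z|^3 = 2^3 = 8
Step 3: Reduce the angle mod 2*pi: 2*pi - 2*pi = 0
Step 4: cos(0) = 1
Step 5: Re(z^3) = 8 * 1 = 8

8


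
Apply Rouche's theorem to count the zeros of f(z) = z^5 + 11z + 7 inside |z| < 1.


Step 1: On |z| = 1 the three terms have sizes |z^5| = 1^5 = 1, |11z| = 11*1 = 11, |7| = 7
Step 2: The dominant term is g(z) = 11z; let h(z) = z^5 + 7 so f = g + h
Step 3: On |z| = 1: |g| = 11 and |h| <= 1 + 7 = 8
Step 4: Since 11 > 8, |h| < |g| on |z| = 1, so by Rouche f has the same number of zeros as g inside |z| < 1
Step 5: g(z) = 11z has 1 zero (at the origin, multiplicity 1) inside |z| < 1. Answer = 1

1


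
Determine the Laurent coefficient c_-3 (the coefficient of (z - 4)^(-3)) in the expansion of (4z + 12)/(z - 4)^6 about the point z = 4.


Step 1: Write the numerator in powers of (z - 4): 4z + 12 = 4(z - 4) + (4*4 + 12) = 4(z - 4) + 28
Step 2: Divide by (z - 4)^6: f(z) = 28(z - 4)^(-6) + 4(z - 4)^(-5)
Step 3: This finite sum is the Laurent series of f about z = 4.
Step 4: Only the powers -6 and -5 appear, so the coefficient of (z - 4)^(-3) = 0

0


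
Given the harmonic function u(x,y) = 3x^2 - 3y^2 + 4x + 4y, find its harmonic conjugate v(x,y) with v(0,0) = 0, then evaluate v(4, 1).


Step 1: v_x = -u_y = 6y - 4
Step 2: v_y = u_x = 6x + 4
Step 3: v = 6xy - 4x + 4y + C
Step 4: v(0,0) = 0 => C = 0
Step 5: v(4, 1) = 12

12


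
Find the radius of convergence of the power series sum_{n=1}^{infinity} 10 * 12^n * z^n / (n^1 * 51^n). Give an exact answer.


Step 1: General term a_n = 10 * 12^n / (n^1 * 51^n)
Step 2: By the root test, |a_n|^(1/n) = 10^(1/n) * 12 / (n^(1/n) * 51) -> 12/51 as n -> infinity (since 10^(1/n) -> 1 and n^(1/n) -> 1)
Step 3: R = 1/lim|a_n|^(1/n) = 51/12 = 17/4

17/4


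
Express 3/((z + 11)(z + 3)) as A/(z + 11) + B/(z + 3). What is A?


Step 1: Multiply both sides by (z + 11) and set z = -11
Step 2: A = 3 / (-11 + 3)
Step 3: A = 3 / (-8)
Step 4: A = -3/8

-3/8


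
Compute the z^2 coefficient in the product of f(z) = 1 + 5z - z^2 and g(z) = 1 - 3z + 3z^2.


Step 1: z^2 term in f*g comes from: (1)*(3z^2) + (5z)*(-3z) + (-z^2)*(1)
Step 2: = 3 - 15 - 1
Step 3: = -13

-13


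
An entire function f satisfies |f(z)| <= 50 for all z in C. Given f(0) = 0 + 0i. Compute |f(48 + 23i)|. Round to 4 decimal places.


Step 1: By Liouville's theorem, a bounded entire function is constant.
Step 2: f(z) = f(0) = 0 + 0i for all z.
Step 3: |f(w)| = |0 + 0i| = sqrt(0 + 0)
Step 4: = 0.0

0.0


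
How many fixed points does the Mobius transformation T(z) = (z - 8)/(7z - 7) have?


Step 1: Fixed points satisfy T(z) = z
Step 2: 7z^2 - 8z + 8 = 0
Step 3: Discriminant = (-8)^2 - 4*7*8 = -160
Step 4: Number of fixed points = 2

2


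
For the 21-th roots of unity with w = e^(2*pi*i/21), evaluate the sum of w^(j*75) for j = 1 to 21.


Step 1: The sum sum_{j=1}^{n} w^(k*j) equals n if n | k, else 0.
Step 2: Here n = 21, k = 75
Step 3: Does n divide k? 21 | 75 -> False
Step 4: Sum = 0

0


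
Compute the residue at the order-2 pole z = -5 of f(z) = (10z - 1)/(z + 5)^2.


Step 1: Pole of order 2 at z = -5
Step 2: Res = lim d/dz [(z + 5)^2 * f(z)] as z -> -5
Step 3: (z + 5)^2 * f(z) = 10z - 1
Step 4: d/dz[10z - 1] = 10

10


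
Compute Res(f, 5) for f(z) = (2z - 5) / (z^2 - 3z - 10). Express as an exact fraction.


Step 1: Q(z) = z^2 - 3z - 10 = (z - 5)(z + 2)
Step 2: Q'(z) = 2z - 3
Step 3: Q'(5) = 7, P(5) = 5
Step 4: Res = P(5)/Q'(5) = 5/7 = 5/7

5/7


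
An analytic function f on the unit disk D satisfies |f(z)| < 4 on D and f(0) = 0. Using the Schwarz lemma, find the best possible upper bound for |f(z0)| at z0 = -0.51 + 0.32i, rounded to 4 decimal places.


Step 1: g = f/4 maps D -> D with g(0) = 0, so by the Schwarz lemma |g(z)| <= |z|, i.e. |f(z)| <= 4|z|; this is sharp (f(z) = 4z).
Step 2: |z0|^2 = (-0.51)^2 + 0.32^2 = 0.3625
Step 3: |z0| = sqrt(0.3625) = 0.60208
Step 4: Best bound = 4 * |z0| = 4 * 0.60208 = 2.4083

2.4083


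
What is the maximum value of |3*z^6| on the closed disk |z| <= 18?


Step 1: On |z| = 18, |f(z)| = 3 * |z|^6 = 3 * 18^6
Step 2: By maximum modulus principle, maximum is on boundary.
Step 3: Maximum = 3 * 34012224 = 102036672

102036672


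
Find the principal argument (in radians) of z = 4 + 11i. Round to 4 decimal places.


Step 1: z = 4 + 11i
Step 2: arg(z) = atan2(11, 4)
Step 3: arg(z) = 1.222

1.222


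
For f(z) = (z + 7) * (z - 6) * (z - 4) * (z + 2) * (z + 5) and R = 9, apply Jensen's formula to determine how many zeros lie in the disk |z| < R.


Jensen's formula: (1/2pi)*integral log|f(Re^it)|dt = log|f(0)| + sum_{|a_k|<R} log(R/|a_k|)
Step 1: f(0) = 7 * (-6) * (-4) * 2 * 5 = 1680
Step 2: log|f(0)| = log|-7| + log|6| + log|4| + log|-2| + log|-5| = 7.4265
Step 3: Zeros inside |z| < 9: -7, 6, 4, -2, -5
Step 4: Jensen sum = log(9/7) + log(9/6) + log(9/4) + log(9/2) + log(9/5) = 3.5596
Step 5: n(R) = number of terms in the Jensen sum = count of zeros inside |z| < 9 = 5

5


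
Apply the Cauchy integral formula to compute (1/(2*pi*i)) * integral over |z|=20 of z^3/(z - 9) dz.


Step 1: f(z) = z^3, a = 9 is inside |z| = 20
Step 2: By Cauchy integral formula: (1/(2pi*i)) * integral = f(a)
Step 3: f(9) = 9^3 = 729

729


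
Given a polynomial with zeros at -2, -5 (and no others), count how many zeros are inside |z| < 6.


Step 1: Check each root:
  z = -2: |-2| = 2 < 6
  z = -5: |-5| = 5 < 6
Step 2: Count = 2

2


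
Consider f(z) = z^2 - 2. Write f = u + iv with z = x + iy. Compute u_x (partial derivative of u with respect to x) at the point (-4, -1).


Step 1: f(z) = (x+iy)^2 - 2
Step 2: u = (x^2 - y^2) - 2
Step 3: u_x = 2x + 0
Step 4: At (-4, -1): u_x = -8 + 0 = -8

-8


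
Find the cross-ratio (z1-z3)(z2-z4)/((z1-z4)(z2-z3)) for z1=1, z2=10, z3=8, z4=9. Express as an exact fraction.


Step 1: (z1-z3)(z2-z4) = (-7) * 1 = -7
Step 2: (z1-z4)(z2-z3) = (-8) * 2 = -16
Step 3: Cross-ratio = 7/16 = 7/16

7/16


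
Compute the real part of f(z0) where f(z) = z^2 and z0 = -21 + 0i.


Step 1: z0 = -21 + 0i
Step 2: z0^2 = (-21)^2 - 0^2 + 0i
Step 3: real part = 441 - 0 = 441

441


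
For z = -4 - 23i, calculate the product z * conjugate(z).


Step 1: conj(z) = -4 + 23i
Step 2: z * conj(z) = (-4)^2 + (-23)^2
Step 3: = 16 + 529 = 545

545


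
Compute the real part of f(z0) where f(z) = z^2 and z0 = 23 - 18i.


Step 1: z0 = 23 - 18i
Step 2: z0^2 = 23^2 - (-18)^2 - 828i
Step 3: real part = 529 - 324 = 205

205


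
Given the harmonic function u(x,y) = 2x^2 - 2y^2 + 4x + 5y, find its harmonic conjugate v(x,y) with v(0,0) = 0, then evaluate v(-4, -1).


Step 1: v_x = -u_y = 4y - 5
Step 2: v_y = u_x = 4x + 4
Step 3: v = 4xy - 5x + 4y + C
Step 4: v(0,0) = 0 => C = 0
Step 5: v(-4, -1) = 32

32


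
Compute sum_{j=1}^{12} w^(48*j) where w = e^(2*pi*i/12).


Step 1: The sum sum_{j=1}^{n} w^(k*j) equals n if n | k, else 0.
Step 2: Here n = 12, k = 48
Step 3: Does n divide k? 12 | 48 -> True
Step 4: Sum = 12

12


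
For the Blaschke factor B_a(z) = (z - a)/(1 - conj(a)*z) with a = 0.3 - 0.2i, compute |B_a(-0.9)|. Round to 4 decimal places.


Step 1: Numerator z0 - a = -0.9 - (0.3 - 0.2i) = -1.2 + 0.2i
Step 2: Denominator 1 - conj(a)*z0 = 1 - (0.3 + 0.2i)*(-0.9) = 1.27 + 0.18i
Step 3: |z0 - a|^2 = (-1.2)^2 + 0.2^2 = 1.48; |1 - conj(a)*z0|^2 = 1.27^2 + 0.18^2 = 1.6453
Step 4: |B_a(-0.9)| = sqrt(1.48 / 1.6453) = sqrt(0.899532)
Step 5: = 0.9484

0.9484


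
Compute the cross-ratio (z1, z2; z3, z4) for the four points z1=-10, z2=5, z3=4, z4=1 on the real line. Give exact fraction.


Step 1: (z1-z3)(z2-z4) = (-14) * 4 = -56
Step 2: (z1-z4)(z2-z3) = (-11) * 1 = -11
Step 3: Cross-ratio = 56/11 = 56/11

56/11


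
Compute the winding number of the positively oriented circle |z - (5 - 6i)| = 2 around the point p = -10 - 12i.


Step 1: Center c = (5, -6), radius = 2
Step 2: |p - c|^2 = (-15)^2 + (-6)^2 = 261
Step 3: r^2 = 4
Step 4: |p-c| > r so winding number = 0

0


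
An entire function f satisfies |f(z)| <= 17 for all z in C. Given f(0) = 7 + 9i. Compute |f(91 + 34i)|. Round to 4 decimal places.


Step 1: By Liouville's theorem, a bounded entire function is constant.
Step 2: f(z) = f(0) = 7 + 9i for all z.
Step 3: |f(w)| = |7 + 9i| = sqrt(49 + 81)
Step 4: = 11.4018

11.4018


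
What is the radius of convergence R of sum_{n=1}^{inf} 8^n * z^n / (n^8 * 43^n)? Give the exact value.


Step 1: General term a_n = 8^n / (n^8 * 43^n)
Step 2: By the root test, |a_n|^(1/n) = 8 / (n^(8/n) * 43) -> 8/43 as n -> infinity (since n^(8/n) -> 1)
Step 3: R = 1/lim|a_n|^(1/n) = 43/8

43/8


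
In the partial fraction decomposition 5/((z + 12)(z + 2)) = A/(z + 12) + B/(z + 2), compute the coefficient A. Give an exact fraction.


Step 1: Multiply both sides by (z + 12) and set z = -12
Step 2: A = 5 / (-12 + 2)
Step 3: A = 5 / (-10)
Step 4: A = -1/2

-1/2


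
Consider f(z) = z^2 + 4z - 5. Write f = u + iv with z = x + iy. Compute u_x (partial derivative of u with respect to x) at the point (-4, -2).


Step 1: f(z) = (x+iy)^2 + 4(x+iy) - 5
Step 2: u = (x^2 - y^2) + 4x - 5
Step 3: u_x = 2x + 4
Step 4: At (-4, -2): u_x = -8 + 4 = -4

-4


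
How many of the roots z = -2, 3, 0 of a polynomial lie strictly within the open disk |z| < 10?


Step 1: Check each root:
  z = -2: |-2| = 2 < 10
  z = 3: |3| = 3 < 10
  z = 0: |0| = 0 < 10
Step 2: Count = 3

3


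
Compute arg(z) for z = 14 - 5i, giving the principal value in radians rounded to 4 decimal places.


Step 1: z = 14 - 5i
Step 2: arg(z) = atan2(-5, 14)
Step 3: arg(z) = -0.343

-0.343


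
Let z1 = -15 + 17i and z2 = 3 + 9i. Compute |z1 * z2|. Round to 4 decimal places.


Step 1: |z1| = sqrt((-15)^2 + 17^2) = sqrt(514)
Step 2: |z2| = sqrt(3^2 + 9^2) = sqrt(90)
Step 3: |z1*z2| = |z1|*|z2| = sqrt(514) * sqrt(90) = sqrt(514 * 90) = sqrt(46260)
Step 4: = 215.0814

215.0814


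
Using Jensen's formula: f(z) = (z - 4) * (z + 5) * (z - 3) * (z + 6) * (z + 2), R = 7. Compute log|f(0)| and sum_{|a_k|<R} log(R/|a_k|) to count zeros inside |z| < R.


Jensen's formula: (1/2pi)*integral log|f(Re^it)|dt = log|f(0)| + sum_{|a_k|<R} log(R/|a_k|)
Step 1: f(0) = (-4) * 5 * (-3) * 6 * 2 = 720
Step 2: log|f(0)| = log|4| + log|-5| + log|3| + log|-6| + log|-2| = 6.5793
Step 3: Zeros inside |z| < 7: 4, -5, 3, -6, -2
Step 4: Jensen sum = log(7/4) + log(7/5) + log(7/3) + log(7/6) + log(7/2) = 3.1503
Step 5: n(R) = number of terms in the Jensen sum = count of zeros inside |z| < 7 = 5

5


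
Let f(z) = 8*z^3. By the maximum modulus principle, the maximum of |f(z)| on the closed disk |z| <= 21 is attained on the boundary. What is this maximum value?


Step 1: On |z| = 21, |f(z)| = 8 * |z|^3 = 8 * 21^3
Step 2: By maximum modulus principle, maximum is on boundary.
Step 3: Maximum = 8 * 9261 = 74088

74088


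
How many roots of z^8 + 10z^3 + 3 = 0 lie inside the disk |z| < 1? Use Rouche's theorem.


Step 1: On |z| = 1 the three terms have sizes |z^8| = 1^8 = 1, |10z^3| = 10*1^3 = 10, |3| = 3
Step 2: The dominant term is g(z) = 10z^3; let h(z) = z^8 + 3 so f = g + h
Step 3: On |z| = 1: |g| = 10 and |h| <= 1 + 3 = 4
Step 4: Since 10 > 4, |h| < |g| on |z| = 1, so by Rouche f has the same number of zeros as g inside |z| < 1
Step 5: g(z) = 10z^3 has 3 zeros (at the origin, multiplicity 3) inside |z| < 1. Answer = 3

3
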